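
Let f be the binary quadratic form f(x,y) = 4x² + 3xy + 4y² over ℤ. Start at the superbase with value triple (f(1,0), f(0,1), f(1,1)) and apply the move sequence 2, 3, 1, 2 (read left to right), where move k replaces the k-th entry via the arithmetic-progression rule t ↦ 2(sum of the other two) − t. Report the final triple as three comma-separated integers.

start (4,4,11) = (f(1,0),f(0,1),f(1,1))
replace slot 2: 2·(4+11) − 4 = 26 → (4,26,11)
replace slot 3: 2·(4+26) − 11 = 49 → (4,26,49)
replace slot 1: 2·(26+49) − 4 = 146 → (146,26,49)
replace slot 2: 2·(146+49) − 26 = 364 → (146,364,49)

146,364,49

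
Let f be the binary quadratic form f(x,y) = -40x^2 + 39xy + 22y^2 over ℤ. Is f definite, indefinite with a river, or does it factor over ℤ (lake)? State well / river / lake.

D = b²−4ac = 39² − 4·(-40)·22 = 5041
D = 71² is a perfect square ⇒ form factors over ℤ ⇒ lakes

lake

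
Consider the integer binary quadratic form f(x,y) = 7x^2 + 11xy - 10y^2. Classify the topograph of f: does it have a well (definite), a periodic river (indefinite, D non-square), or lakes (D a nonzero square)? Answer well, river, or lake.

D = b²−4ac = 11² − 4·7·(-10) = 401
D > 0 non-square ⇒ indefinite ⇒ periodic river

river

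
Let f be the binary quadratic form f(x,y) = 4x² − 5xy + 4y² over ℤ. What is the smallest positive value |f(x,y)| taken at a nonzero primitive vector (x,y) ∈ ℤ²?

translate: b→3 (≡-5 mod 8), so (4,-5,4)→(4,3,3)
flip: (4,3,3)→(3,-3,4)
translate: b→3 (≡-3 mod 6), so (3,-3,4)→(3,3,4)
reduced (well bottom): (3,3,4) with a≤c, −a<b≤a
well minimum = a = 3

3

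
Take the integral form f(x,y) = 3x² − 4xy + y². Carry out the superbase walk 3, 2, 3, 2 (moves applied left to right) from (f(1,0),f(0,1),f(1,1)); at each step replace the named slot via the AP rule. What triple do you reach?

start (3,1,0) = (f(1,0),f(0,1),f(1,1))
replace slot 3: 2·(3+1) − 0 = 8 → (3,1,8)
replace slot 2: 2·(3+8) − 1 = 21 → (3,21,8)
replace slot 3: 2·(3+21) − 8 = 40 → (3,21,40)
replace slot 2: 2·(3+40) − 21 = 65 → (3,65,40)

3,65,40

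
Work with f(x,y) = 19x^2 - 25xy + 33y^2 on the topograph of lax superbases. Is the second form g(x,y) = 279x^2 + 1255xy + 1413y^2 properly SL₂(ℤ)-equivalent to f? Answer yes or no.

D₁ = -1883, D₂ = -1883
f: translate: b→13 (≡-25 mod 38), so (19,-25,33)→(19,13,27)
f: reduced (well bottom): (19,13,27) with a≤c, −a<b≤a
g: translate: b→139 (≡1255 mod 558), so (279,1255,1413)→(279,139,19)
g: flip: (279,139,19)→(19,-139,279)
g: translate: b→13 (≡-139 mod 38), so (19,-139,279)→(19,13,27)
g: reduced (well bottom): (19,13,27) with a≤c, −a<b≤a
reduced forms (19, 13, 27) vs (19, 13, 27) ⇒ equivalent

yes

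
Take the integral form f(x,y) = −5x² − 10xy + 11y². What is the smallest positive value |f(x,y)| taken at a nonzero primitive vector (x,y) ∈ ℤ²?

descent: ρ → (11,10,-5)  [lands on river]
river: ρ → (-5,10,11)
river: ρ → (11,12,-4)
river: ρ → (-4,12,11)
closes: descent 1, river 4
min |a| on river = 4

4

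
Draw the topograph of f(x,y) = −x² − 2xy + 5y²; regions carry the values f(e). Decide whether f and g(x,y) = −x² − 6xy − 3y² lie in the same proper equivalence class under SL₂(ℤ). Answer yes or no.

D₁ = 24, D₂ = 24
river cycle of f (length 2): (-1, 4, 2), (2, 4, -1)
river cycle of g (length 2): (2, 4, -1), (-1, 4, 2)
cycles coincide ⇒ equivalent

yes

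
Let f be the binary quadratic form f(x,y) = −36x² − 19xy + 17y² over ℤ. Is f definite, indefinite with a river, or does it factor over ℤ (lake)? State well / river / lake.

D = b²−4ac = (-19)² − 4·(-36)·17 = 2809
D = 53² is a perfect square ⇒ form factors over ℤ ⇒ lakes

lake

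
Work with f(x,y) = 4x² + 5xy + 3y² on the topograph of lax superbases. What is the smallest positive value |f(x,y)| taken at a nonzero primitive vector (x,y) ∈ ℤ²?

translate: b→-3 (≡5 mod 8), so (4,5,3)→(4,-3,2)
flip: (4,-3,2)→(2,3,4)
translate: b→-1 (≡3 mod 4), so (2,3,4)→(2,-1,3)
reduced (well bottom): (2,-1,3) with a≤c, −a<b≤a
well minimum = a = 2

2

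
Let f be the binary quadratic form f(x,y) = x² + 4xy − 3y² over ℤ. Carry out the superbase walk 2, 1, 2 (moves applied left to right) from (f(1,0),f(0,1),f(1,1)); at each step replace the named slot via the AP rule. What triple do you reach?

start (1,-3,2) = (f(1,0),f(0,1),f(1,1))
replace slot 2: 2·(1+2) − (-3) = 9 → (1,9,2)
replace slot 1: 2·(9+2) − 1 = 21 → (21,9,2)
replace slot 2: 2·(21+2) − 9 = 37 → (21,37,2)

21,37,2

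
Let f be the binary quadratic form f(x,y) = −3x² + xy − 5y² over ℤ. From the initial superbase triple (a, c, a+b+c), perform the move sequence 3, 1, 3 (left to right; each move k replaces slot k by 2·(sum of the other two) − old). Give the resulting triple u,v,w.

start (-3,-5,-7) = (f(1,0),f(0,1),f(1,1))
replace slot 3: 2·((-3)+(-5)) − (-7) = -9 → (-3,-5,-9)
replace slot 1: 2·((-5)+(-9)) − (-3) = -25 → (-25,-5,-9)
replace slot 3: 2·((-25)+(-5)) − (-9) = -51 → (-25,-5,-51)

-25,-5,-51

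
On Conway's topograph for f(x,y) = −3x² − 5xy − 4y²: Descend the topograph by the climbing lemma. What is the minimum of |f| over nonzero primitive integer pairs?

translate: b→-1 (≡5 mod 6), so (3,5,4)→(3,-1,2)
flip: (3,-1,2)→(2,1,3)
reduced (well bottom): (2,1,3) with a≤c, −a<b≤a
well minimum |f| = |-2| = 2 (negative-definite)

2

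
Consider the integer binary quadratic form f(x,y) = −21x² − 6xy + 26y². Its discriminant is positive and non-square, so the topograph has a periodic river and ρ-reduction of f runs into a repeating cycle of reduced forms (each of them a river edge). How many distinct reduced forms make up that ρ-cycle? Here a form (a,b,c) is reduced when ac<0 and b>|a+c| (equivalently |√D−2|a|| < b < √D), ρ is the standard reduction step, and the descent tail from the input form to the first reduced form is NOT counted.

D = 2220, ⌊√D⌋ = 47
descent: ρ → (26,6,-21)  [lands on river]
river: ρ → (-21,36,11)
river: ρ → (11,30,-30)
river: ρ → (-30,30,11)
river: ρ → (11,36,-21)
river: ρ → (-21,6,26)
river: ρ → (26,46,-1)
river: ρ → (-1,46,26)
ρ-cycle length = 8 (tail of 1 descent step not counted)

8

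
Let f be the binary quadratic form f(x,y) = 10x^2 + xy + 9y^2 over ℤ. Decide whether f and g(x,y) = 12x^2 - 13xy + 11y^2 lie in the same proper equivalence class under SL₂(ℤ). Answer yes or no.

D₁ = -359, D₂ = -359
f: flip: (10,1,9)→(9,-1,10)
f: reduced (well bottom): (9,-1,10) with a≤c, −a<b≤a
g: translate: b→11 (≡-13 mod 24), so (12,-13,11)→(12,11,10)
g: flip: (12,11,10)→(10,-11,12)
g: translate: b→9 (≡-11 mod 20), so (10,-11,12)→(10,9,11)
g: reduced (well bottom): (10,9,11) with a≤c, −a<b≤a
reduced forms (9, -1, 10) vs (10, 9, 11) ⇒ inequivalent

no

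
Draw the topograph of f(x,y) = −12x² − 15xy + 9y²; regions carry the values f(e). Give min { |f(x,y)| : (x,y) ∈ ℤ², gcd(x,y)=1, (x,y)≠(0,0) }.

descent: ρ → (9,15,-12)  [lands on river]
river: ρ → (-12,9,12)
river: ρ → (12,15,-9)
river: ρ → (-9,21,6)
river: ρ → (6,15,-18)
river: ρ → (-18,21,3)
river: ρ → (3,21,-18)
river: ρ → (-18,15,6)
river: ρ → (6,21,-9)
river: ρ → (-9,15,12)
river: ρ → (12,9,-12)
river: ρ → (-12,15,9)
river: ρ → (9,21,-6)
river: ρ → (-6,15,18)
river: ρ → (18,21,-3)
river: ρ → (-3,21,18)
river: ρ → (18,15,-6)
river: ρ → (-6,21,9)
closes: descent 1, river 18
min |a| on river = 3

3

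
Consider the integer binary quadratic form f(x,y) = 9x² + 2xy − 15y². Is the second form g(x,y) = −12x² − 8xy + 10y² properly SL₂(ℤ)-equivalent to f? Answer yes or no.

D₁ = 544, D₂ = 544
river cycle of f (length 4): (9, 20, -4), (-4, 20, 9), (9, 16, -8), (-8, 16, 9)
river cycle of g (length 6): (10, 8, -12), (-12, 16, 6), (6, 20, -6), (-6, 16, 12), (12, 8, -10), (-10, 12, 10)
cycles differ ⇒ inequivalent

no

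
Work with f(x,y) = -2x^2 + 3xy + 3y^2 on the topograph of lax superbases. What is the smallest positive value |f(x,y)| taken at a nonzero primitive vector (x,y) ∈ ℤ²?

river: ρ → (3,3,-2)
river: ρ → (-2,5,1)
river: ρ → (1,5,-2)
river: ρ → (-2,3,3)
closes: descent 0, river 4
min |a| on river = 1

1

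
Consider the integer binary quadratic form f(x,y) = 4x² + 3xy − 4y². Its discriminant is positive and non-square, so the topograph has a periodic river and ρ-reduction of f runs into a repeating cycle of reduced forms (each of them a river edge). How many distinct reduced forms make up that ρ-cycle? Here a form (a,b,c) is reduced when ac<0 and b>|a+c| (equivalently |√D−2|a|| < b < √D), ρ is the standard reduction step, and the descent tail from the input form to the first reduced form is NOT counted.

D = 73, ⌊√D⌋ = 8
river: ρ → (-4,5,3)
river: ρ → (3,7,-2)
river: ρ → (-2,5,6)
river: ρ → (6,7,-1)
river: ρ → (-1,7,6)
river: ρ → (6,5,-2)
river: ρ → (-2,7,3)
river: ρ → (3,5,-4)
river: ρ → (-4,3,4)
river: ρ → (4,5,-3)
river: ρ → (-3,7,2)
river: ρ → (2,5,-6)
river: ρ → (-6,7,1)
river: ρ → (1,7,-6)
river: ρ → (-6,5,2)
river: ρ → (2,7,-3)
river: ρ → (-3,5,4)
river: ρ → (4,3,-4)
ρ-cycle length = 18 (tail of 0 descent steps not counted)

18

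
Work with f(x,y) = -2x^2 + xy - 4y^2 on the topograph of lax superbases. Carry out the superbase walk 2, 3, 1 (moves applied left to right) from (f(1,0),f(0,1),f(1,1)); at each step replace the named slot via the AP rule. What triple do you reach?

start (-2,-4,-5) = (f(1,0),f(0,1),f(1,1))
replace slot 2: 2·((-2)+(-5)) − (-4) = -10 → (-2,-10,-5)
replace slot 3: 2·((-2)+(-10)) − (-5) = -19 → (-2,-10,-19)
replace slot 1: 2·((-10)+(-19)) − (-2) = -56 → (-56,-10,-19)

-56,-10,-19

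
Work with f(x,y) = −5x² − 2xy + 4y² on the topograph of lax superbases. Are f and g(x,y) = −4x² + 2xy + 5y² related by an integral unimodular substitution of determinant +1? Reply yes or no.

D₁ = 84, D₂ = 84
river cycle of f (length 6): (4, 2, -5), (-5, 8, 1), (1, 8, -5), (-5, 2, 4), (4, 6, -3), (-3, 6, 4)
river cycle of g (length 6): (5, 8, -1), (-1, 8, 5), (5, 2, -4), (-4, 6, 3), (3, 6, -4), (-4, 2, 5)
cycles differ ⇒ inequivalent

no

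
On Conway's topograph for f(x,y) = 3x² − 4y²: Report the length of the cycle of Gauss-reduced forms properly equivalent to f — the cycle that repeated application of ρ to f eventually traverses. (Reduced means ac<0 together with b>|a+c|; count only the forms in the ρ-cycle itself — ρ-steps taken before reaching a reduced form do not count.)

D = 48, ⌊√D⌋ = 6
descent: ρ → (-4,0,3)
descent: ρ → (3,6,-1)  [lands on river]
river: ρ → (-1,6,3)
ρ-cycle length = 2 (tail of 2 descent steps not counted)

2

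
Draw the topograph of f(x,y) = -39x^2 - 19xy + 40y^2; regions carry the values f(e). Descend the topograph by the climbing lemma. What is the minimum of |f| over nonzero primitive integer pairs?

descent: ρ → (40,19,-39)  [lands on river]
river: ρ → (-39,59,20)
river: ρ → (20,61,-36)
river: ρ → (-36,11,45)
river: ρ → (45,79,-2)
river: ρ → (-2,81,5)
river: ρ → (5,79,-18)
river: ρ → (-18,65,33)
river: ρ → (33,67,-16)
river: ρ → (-16,61,45)
river: ρ → (45,29,-32)
river: ρ → (-32,35,42)
river: ρ → (42,49,-25)
river: ρ → (-25,51,40)
river: ρ → (40,29,-36)
river: ρ → (-36,43,33)
river: ρ → (33,23,-46)
river: ρ → (-46,69,10)
river: ρ → (10,71,-39)
river: ρ → (-39,7,42)
river: ρ → (42,77,-4)
river: ρ → (-4,75,61)
river: ρ → (61,47,-18)
river: ρ → (-18,61,40)
closes: descent 1, river 24
min |a| on river = 2

2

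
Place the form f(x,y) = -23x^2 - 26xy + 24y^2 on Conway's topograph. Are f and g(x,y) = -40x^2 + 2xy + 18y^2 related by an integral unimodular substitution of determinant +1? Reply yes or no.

D₁ = 2884, D₂ = 2884
river cycle of f (length 40): (24, 26, -23), (-23, 20, 27), (27, 34, -16), (-16, 30, 31), (31, 32, -15), (-15, 28, 35), (35, 42, -8), (-8, 38, 45), (45, 52, -1), (-1, 52, 45), … (30 more)
river cycle of g (length 36): (18, 34, -24), (-24, 14, 28), (28, 42, -10), (-10, 38, 36), (36, 34, -12), (-12, 38, 30), (30, 22, -20), (-20, 18, 32), (32, 46, -6), (-6, 50, 16), … (26 more)
cycles differ ⇒ inequivalent

no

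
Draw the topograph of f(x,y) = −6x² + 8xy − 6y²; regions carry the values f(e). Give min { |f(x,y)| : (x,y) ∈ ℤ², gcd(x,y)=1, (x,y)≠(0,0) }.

translate: b→4 (≡-8 mod 12), so (6,-8,6)→(6,4,4)
flip: (6,4,4)→(4,-4,6)
translate: b→4 (≡-4 mod 8), so (4,-4,6)→(4,4,6)
reduced (well bottom): (4,4,6) with a≤c, −a<b≤a
well minimum |f| = |-4| = 4 (negative-definite)

4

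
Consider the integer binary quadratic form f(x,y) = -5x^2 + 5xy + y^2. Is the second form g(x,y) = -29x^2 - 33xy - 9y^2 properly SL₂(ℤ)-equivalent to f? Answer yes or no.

D₁ = 45, D₂ = 45
river cycle of f (length 2): (1, 5, -5), (-5, 5, 1)
river cycle of g (length 2): (1, 5, -5), (-5, 5, 1)
cycles coincide ⇒ equivalent

yes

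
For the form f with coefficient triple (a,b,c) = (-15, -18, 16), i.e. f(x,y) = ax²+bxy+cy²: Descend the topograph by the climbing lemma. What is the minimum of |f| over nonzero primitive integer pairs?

descent: ρ → (16,18,-15)  [lands on river]
river: ρ → (-15,12,19)
river: ρ → (19,26,-8)
river: ρ → (-8,22,25)
river: ρ → (25,28,-5)
river: ρ → (-5,32,13)
river: ρ → (13,20,-17)
river: ρ → (-17,14,16)
closes: descent 1, river 8
min |a| on river = 5

5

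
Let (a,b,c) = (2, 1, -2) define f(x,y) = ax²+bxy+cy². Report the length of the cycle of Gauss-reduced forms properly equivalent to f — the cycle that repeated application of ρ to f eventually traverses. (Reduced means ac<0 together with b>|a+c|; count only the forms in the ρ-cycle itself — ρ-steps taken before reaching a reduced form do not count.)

D = 17, ⌊√D⌋ = 4
river: ρ → (-2,3,1)
river: ρ → (1,3,-2)
river: ρ → (-2,1,2)
river: ρ → (2,3,-1)
river: ρ → (-1,3,2)
river: ρ → (2,1,-2)
ρ-cycle length = 6 (tail of 0 descent steps not counted)

6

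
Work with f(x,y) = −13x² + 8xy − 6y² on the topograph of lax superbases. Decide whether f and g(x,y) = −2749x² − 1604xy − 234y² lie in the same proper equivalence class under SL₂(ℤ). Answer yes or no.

D₁ = -248, D₂ = -248
f is negative-definite; reduce −f:
−f: flip: (13,-8,6)→(6,8,13)
−f: translate: b→-4 (≡8 mod 12), so (6,8,13)→(6,-4,11)
−f: reduced (well bottom): (6,-4,11) with a≤c, −a<b≤a
flip sign back: reduced form of f is (-6,4,-11)
g is negative-definite; reduce −g:
−g: flip: (2749,1604,234)→(234,-1604,2749)
−g: translate: b→-200 (≡-1604 mod 468), so (234,-1604,2749)→(234,-200,43)
−g: flip: (234,-200,43)→(43,200,234)
−g: translate: b→28 (≡200 mod 86), so (43,200,234)→(43,28,6)
−g: flip: (43,28,6)→(6,-28,43)
−g: translate: b→-4 (≡-28 mod 12), so (6,-28,43)→(6,-4,11)
−g: reduced (well bottom): (6,-4,11) with a≤c, −a<b≤a
flip sign back: reduced form of g is (-6,4,-11)
reduced forms (-6, 4, -11) vs (-6, 4, -11) ⇒ equivalent

yes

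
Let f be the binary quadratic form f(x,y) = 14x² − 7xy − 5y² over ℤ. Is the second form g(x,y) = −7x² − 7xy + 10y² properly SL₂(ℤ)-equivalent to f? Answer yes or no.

D₁ = 329, D₂ = 329
river cycle of f (length 16): (-5, 17, 2), (2, 15, -13), (-13, 11, 4), (4, 13, -10), (-10, 7, 7), (7, 7, -10), (-10, 13, 4), (4, 11, -13), (-13, 15, 2), (2, 17, -5), … (6 more)
river cycle of g (length 16): (10, 7, -7), (-7, 7, 10), (10, 13, -4), (-4, 11, 13), (13, 15, -2), (-2, 17, 5), (5, 13, -8), (-8, 3, 10), (10, 17, -1), (-1, 17, 10), … (6 more)
cycles differ ⇒ inequivalent

no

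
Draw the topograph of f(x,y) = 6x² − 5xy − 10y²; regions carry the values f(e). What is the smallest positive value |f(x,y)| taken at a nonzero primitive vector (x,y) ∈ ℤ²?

descent: ρ → (-10,5,6)  [lands on river]
river: ρ → (6,7,-9)
river: ρ → (-9,11,4)
river: ρ → (4,13,-6)
river: ρ → (-6,11,6)
river: ρ → (6,13,-4)
river: ρ → (-4,11,9)
river: ρ → (9,7,-6)
river: ρ → (-6,5,10)
river: ρ → (10,15,-1)
river: ρ → (-1,15,10)
river: ρ → (10,5,-6)
river: ρ → (-6,7,9)
river: ρ → (9,11,-4)
river: ρ → (-4,13,6)
river: ρ → (6,11,-6)
river: ρ → (-6,13,4)
river: ρ → (4,11,-9)
river: ρ → (-9,7,6)
river: ρ → (6,5,-10)
river: ρ → (-10,15,1)
river: ρ → (1,15,-10)
closes: descent 1, river 22
min |a| on river = 1

1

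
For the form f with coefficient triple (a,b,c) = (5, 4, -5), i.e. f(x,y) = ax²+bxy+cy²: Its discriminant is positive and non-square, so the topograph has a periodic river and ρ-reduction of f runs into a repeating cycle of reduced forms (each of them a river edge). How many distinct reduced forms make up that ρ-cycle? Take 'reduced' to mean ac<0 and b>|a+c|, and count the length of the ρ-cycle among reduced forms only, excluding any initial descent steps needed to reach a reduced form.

D = 116, ⌊√D⌋ = 10
river: ρ → (-5,6,4)
river: ρ → (4,10,-1)
river: ρ → (-1,10,4)
river: ρ → (4,6,-5)
river: ρ → (-5,4,5)
river: ρ → (5,6,-4)
river: ρ → (-4,10,1)
river: ρ → (1,10,-4)
river: ρ → (-4,6,5)
river: ρ → (5,4,-5)
ρ-cycle length = 10 (tail of 0 descent steps not counted)

10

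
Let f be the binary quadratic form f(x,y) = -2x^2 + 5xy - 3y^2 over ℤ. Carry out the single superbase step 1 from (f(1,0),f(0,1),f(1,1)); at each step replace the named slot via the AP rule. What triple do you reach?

start (-2,-3,0) = (f(1,0),f(0,1),f(1,1))
replace slot 1: 2·((-3)+0) − (-2) = -4 → (-4,-3,0)

-4,-3,0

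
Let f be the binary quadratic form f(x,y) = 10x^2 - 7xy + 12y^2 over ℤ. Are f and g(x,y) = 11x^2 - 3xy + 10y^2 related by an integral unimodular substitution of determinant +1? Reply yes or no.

D₁ = -431, D₂ = -431
f: reduced (well bottom): (10,-7,12) with a≤c, −a<b≤a
g: flip: (11,-3,10)→(10,3,11)
g: reduced (well bottom): (10,3,11) with a≤c, −a<b≤a
reduced forms (10, -7, 12) vs (10, 3, 11) ⇒ inequivalent

no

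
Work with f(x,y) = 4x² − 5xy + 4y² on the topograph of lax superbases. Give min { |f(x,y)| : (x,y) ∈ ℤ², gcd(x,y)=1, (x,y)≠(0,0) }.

translate: b→3 (≡-5 mod 8), so (4,-5,4)→(4,3,3)
flip: (4,3,3)→(3,-3,4)
translate: b→3 (≡-3 mod 6), so (3,-3,4)→(3,3,4)
reduced (well bottom): (3,3,4) with a≤c, −a<b≤a
well minimum = a = 3

3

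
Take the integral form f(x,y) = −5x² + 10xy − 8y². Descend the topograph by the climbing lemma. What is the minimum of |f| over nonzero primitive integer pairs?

translate: b→0 (≡-10 mod 10), so (5,-10,8)→(5,0,3)
flip: (5,0,3)→(3,0,5)
reduced (well bottom): (3,0,5) with a≤c, −a<b≤a
well minimum |f| = |-3| = 3 (negative-definite)

3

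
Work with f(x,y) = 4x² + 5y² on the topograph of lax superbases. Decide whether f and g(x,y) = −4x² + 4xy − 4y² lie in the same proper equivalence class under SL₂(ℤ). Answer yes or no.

D₁ = -80, D₂ = -48
discriminants differ ⇒ not SL₂(ℤ)-equivalent

no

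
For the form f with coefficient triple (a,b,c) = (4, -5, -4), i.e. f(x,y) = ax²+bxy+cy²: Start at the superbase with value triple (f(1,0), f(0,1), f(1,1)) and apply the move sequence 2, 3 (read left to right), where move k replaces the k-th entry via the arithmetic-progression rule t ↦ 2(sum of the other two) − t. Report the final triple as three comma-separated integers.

start (4,-4,-5) = (f(1,0),f(0,1),f(1,1))
replace slot 2: 2·(4+(-5)) − (-4) = 2 → (4,2,-5)
replace slot 3: 2·(4+2) − (-5) = 17 → (4,2,17)

4,2,17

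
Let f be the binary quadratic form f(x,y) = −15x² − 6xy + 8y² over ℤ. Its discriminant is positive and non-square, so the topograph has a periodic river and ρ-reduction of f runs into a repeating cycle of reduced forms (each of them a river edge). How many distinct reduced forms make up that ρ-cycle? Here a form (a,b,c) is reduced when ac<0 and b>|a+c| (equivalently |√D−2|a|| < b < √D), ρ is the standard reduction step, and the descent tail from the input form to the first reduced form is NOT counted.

D = 516, ⌊√D⌋ = 22
descent: ρ → (8,22,-1)  [lands on river]
river: ρ → (-1,22,8)
river: ρ → (8,10,-13)
river: ρ → (-13,16,5)
river: ρ → (5,14,-16)
river: ρ → (-16,18,3)
river: ρ → (3,18,-16)
river: ρ → (-16,14,5)
river: ρ → (5,16,-13)
river: ρ → (-13,10,8)
ρ-cycle length = 10 (tail of 1 descent step not counted)

10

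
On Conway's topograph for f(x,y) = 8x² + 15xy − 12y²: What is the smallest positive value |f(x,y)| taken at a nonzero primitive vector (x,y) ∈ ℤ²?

river: ρ → (-12,9,11)
river: ρ → (11,13,-10)
river: ρ → (-10,7,14)
river: ρ → (14,21,-3)
river: ρ → (-3,21,14)
river: ρ → (14,7,-10)
river: ρ → (-10,13,11)
river: ρ → (11,9,-12)
river: ρ → (-12,15,8)
river: ρ → (8,17,-10)
river: ρ → (-10,23,2)
river: ρ → (2,21,-21)
river: ρ → (-21,21,2)
river: ρ → (2,23,-10)
river: ρ → (-10,17,8)
river: ρ → (8,15,-12)
closes: descent 0, river 16
min |a| on river = 2

2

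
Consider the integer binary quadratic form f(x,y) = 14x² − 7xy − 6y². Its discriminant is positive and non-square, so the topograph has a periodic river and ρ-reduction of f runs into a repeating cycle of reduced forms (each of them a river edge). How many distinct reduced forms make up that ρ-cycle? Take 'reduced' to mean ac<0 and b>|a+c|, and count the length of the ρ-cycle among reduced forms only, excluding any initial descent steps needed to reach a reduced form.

D = 385, ⌊√D⌋ = 19
descent: ρ → (-6,19,1)  [lands on river]
river: ρ → (1,19,-6)
river: ρ → (-6,17,4)
river: ρ → (4,15,-10)
river: ρ → (-10,5,9)
river: ρ → (9,13,-6)
river: ρ → (-6,11,11)
river: ρ → (11,11,-6)
river: ρ → (-6,13,9)
river: ρ → (9,5,-10)
river: ρ → (-10,15,4)
river: ρ → (4,17,-6)
ρ-cycle length = 12 (tail of 1 descent step not counted)

12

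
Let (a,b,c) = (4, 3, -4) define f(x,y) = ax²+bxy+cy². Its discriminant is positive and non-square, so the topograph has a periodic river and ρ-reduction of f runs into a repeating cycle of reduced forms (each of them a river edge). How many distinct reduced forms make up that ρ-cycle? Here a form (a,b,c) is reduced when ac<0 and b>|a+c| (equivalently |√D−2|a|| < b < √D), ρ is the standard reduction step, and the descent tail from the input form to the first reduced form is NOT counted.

D = 73, ⌊√D⌋ = 8
river: ρ → (-4,5,3)
river: ρ → (3,7,-2)
river: ρ → (-2,5,6)
river: ρ → (6,7,-1)
river: ρ → (-1,7,6)
river: ρ → (6,5,-2)
river: ρ → (-2,7,3)
river: ρ → (3,5,-4)
river: ρ → (-4,3,4)
river: ρ → (4,5,-3)
river: ρ → (-3,7,2)
river: ρ → (2,5,-6)
river: ρ → (-6,7,1)
river: ρ → (1,7,-6)
river: ρ → (-6,5,2)
river: ρ → (2,7,-3)
river: ρ → (-3,5,4)
river: ρ → (4,3,-4)
ρ-cycle length = 18 (tail of 0 descent steps not counted)

18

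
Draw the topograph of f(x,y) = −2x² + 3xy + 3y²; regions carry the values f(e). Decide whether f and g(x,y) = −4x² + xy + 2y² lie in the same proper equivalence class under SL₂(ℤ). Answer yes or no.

D₁ = 33, D₂ = 33
river cycle of f (length 4): (3, 3, -2), (-2, 5, 1), (1, 5, -2), (-2, 3, 3)
river cycle of g (length 4): (2, 3, -3), (-3, 3, 2), (2, 5, -1), (-1, 5, 2)
cycles differ ⇒ inequivalent

no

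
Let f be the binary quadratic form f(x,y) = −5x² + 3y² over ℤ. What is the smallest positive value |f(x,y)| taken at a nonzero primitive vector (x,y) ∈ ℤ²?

descent: ρ → (3,6,-2)  [lands on river]
river: ρ → (-2,6,3)
closes: descent 1, river 2
min |a| on river = 2

2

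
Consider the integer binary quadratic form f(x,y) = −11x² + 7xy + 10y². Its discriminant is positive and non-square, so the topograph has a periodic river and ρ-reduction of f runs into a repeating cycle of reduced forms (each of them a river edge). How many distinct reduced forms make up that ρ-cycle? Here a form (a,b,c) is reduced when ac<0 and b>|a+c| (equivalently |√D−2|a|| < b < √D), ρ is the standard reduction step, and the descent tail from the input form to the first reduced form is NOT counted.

D = 489, ⌊√D⌋ = 22
river: ρ → (10,13,-8)
river: ρ → (-8,19,4)
river: ρ → (4,21,-3)
river: ρ → (-3,21,4)
river: ρ → (4,19,-8)
river: ρ → (-8,13,10)
river: ρ → (10,7,-11)
river: ρ → (-11,15,6)
river: ρ → (6,21,-2)
river: ρ → (-2,19,16)
river: ρ → (16,13,-5)
river: ρ → (-5,17,10)
river: ρ → (10,3,-12)
river: ρ → (-12,21,1)
river: ρ → (1,21,-12)
river: ρ → (-12,3,10)
river: ρ → (10,17,-5)
river: ρ → (-5,13,16)
river: ρ → (16,19,-2)
river: ρ → (-2,21,6)
river: ρ → (6,15,-11)
river: ρ → (-11,7,10)
ρ-cycle length = 22 (tail of 0 descent steps not counted)

22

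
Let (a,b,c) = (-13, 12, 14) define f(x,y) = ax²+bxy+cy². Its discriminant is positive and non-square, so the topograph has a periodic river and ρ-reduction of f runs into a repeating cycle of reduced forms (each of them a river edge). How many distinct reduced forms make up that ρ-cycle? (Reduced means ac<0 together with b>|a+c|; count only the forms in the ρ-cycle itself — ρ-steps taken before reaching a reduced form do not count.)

D = 872, ⌊√D⌋ = 29
river: ρ → (14,16,-11)
river: ρ → (-11,28,2)
river: ρ → (2,28,-11)
river: ρ → (-11,16,14)
river: ρ → (14,12,-13)
river: ρ → (-13,14,13)
river: ρ → (13,12,-14)
river: ρ → (-14,16,11)
river: ρ → (11,28,-2)
river: ρ → (-2,28,11)
river: ρ → (11,16,-14)
river: ρ → (-14,12,13)
river: ρ → (13,14,-13)
river: ρ → (-13,12,14)
ρ-cycle length = 14 (tail of 0 descent steps not counted)

14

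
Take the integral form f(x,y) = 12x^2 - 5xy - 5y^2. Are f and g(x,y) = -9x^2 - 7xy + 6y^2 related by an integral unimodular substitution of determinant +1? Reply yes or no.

D₁ = 265, D₂ = 265
river cycle of f (length 18): (-5, 15, 2), (2, 13, -12), (-12, 11, 3), (3, 13, -8), (-8, 3, 8), (8, 13, -3), (-3, 11, 12), (12, 13, -2), (-2, 15, 5), (5, 15, -2), … (8 more)
river cycle of g (length 22): (6, 7, -9), (-9, 11, 4), (4, 13, -6), (-6, 11, 6), (6, 13, -4), (-4, 11, 9), (9, 7, -6), (-6, 5, 10), (10, 15, -1), (-1, 15, 10), … (12 more)
cycles differ ⇒ inequivalent

no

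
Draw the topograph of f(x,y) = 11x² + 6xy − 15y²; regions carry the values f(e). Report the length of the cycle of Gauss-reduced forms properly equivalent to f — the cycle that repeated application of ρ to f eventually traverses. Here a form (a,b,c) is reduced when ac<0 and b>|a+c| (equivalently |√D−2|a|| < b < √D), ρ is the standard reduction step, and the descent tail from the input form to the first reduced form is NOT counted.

D = 696, ⌊√D⌋ = 26
river: ρ → (-15,24,2)
river: ρ → (2,24,-15)
river: ρ → (-15,6,11)
river: ρ → (11,16,-10)
river: ρ → (-10,24,3)
river: ρ → (3,24,-10)
river: ρ → (-10,16,11)
river: ρ → (11,6,-15)
ρ-cycle length = 8 (tail of 0 descent steps not counted)

8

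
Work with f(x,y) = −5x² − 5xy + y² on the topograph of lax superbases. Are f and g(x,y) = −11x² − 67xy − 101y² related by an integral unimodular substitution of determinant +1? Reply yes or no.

D₁ = 45, D₂ = 45
river cycle of f (length 2): (1, 5, -5), (-5, 5, 1)
river cycle of g (length 2): (1, 5, -5), (-5, 5, 1)
cycles coincide ⇒ equivalent

yes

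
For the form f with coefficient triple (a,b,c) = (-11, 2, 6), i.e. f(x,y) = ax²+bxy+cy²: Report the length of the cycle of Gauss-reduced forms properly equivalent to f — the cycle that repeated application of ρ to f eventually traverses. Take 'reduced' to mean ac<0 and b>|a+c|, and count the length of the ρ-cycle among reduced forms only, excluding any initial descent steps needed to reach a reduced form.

D = 268, ⌊√D⌋ = 16
descent: ρ → (6,10,-7)  [lands on river]
river: ρ → (-7,4,9)
river: ρ → (9,14,-2)
river: ρ → (-2,14,9)
river: ρ → (9,4,-7)
river: ρ → (-7,10,6)
river: ρ → (6,14,-3)
river: ρ → (-3,16,1)
river: ρ → (1,16,-3)
river: ρ → (-3,14,6)
ρ-cycle length = 10 (tail of 1 descent step not counted)

10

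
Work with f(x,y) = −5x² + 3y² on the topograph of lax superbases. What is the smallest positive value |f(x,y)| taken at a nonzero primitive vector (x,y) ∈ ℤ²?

descent: ρ → (3,6,-2)  [lands on river]
river: ρ → (-2,6,3)
closes: descent 1, river 2
min |a| on river = 2

2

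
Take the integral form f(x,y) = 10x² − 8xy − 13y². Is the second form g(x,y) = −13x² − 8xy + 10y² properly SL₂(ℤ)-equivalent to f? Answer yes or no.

D₁ = 584, D₂ = 584
river cycle of f (length 8): (-13, 8, 10), (10, 12, -11), (-11, 10, 11), (11, 12, -10), (-10, 8, 13), (13, 18, -5), (-5, 22, 5), (5, 18, -13)
river cycle of g (length 8): (10, 8, -13), (-13, 18, 5), (5, 22, -5), (-5, 18, 13), (13, 8, -10), (-10, 12, 11), (11, 10, -11), (-11, 12, 10)
cycles differ ⇒ inequivalent

no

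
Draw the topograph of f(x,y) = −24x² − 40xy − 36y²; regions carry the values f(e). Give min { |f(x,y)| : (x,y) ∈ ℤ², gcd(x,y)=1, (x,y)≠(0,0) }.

translate: b→-8 (≡40 mod 48), so (24,40,36)→(24,-8,20)
flip: (24,-8,20)→(20,8,24)
reduced (well bottom): (20,8,24) with a≤c, −a<b≤a
well minimum |f| = |-20| = 20 (negative-definite)

20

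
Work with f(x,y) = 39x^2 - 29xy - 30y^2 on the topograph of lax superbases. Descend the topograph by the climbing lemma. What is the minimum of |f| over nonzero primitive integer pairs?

descent: ρ → (-30,29,39)  [lands on river]
river: ρ → (39,49,-20)
river: ρ → (-20,71,6)
river: ρ → (6,73,-8)
river: ρ → (-8,71,15)
river: ρ → (15,49,-52)
river: ρ → (-52,55,12)
river: ρ → (12,65,-27)
river: ρ → (-27,43,34)
river: ρ → (34,25,-36)
river: ρ → (-36,47,23)
river: ρ → (23,45,-38)
river: ρ → (-38,31,30)
river: ρ → (30,29,-39)
river: ρ → (-39,49,20)
river: ρ → (20,71,-6)
river: ρ → (-6,73,8)
river: ρ → (8,71,-15)
river: ρ → (-15,49,52)
river: ρ → (52,55,-12)
river: ρ → (-12,65,27)
river: ρ → (27,43,-34)
river: ρ → (-34,25,36)
river: ρ → (36,47,-23)
river: ρ → (-23,45,38)
river: ρ → (38,31,-30)
closes: descent 1, river 26
min |a| on river = 6

6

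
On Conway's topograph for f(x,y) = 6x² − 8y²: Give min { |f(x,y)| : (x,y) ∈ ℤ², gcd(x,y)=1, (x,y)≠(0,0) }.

descent: ρ → (-8,0,6)
descent: ρ → (6,12,-2)  [lands on river]
river: ρ → (-2,12,6)
closes: descent 2, river 2
min |a| on river = 2

2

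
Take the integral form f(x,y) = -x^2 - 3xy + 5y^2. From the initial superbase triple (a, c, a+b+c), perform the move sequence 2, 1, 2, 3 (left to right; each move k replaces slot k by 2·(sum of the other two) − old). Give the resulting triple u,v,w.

start (-1,5,1) = (f(1,0),f(0,1),f(1,1))
replace slot 2: 2·((-1)+1) − 5 = -5 → (-1,-5,1)
replace slot 1: 2·((-5)+1) − (-1) = -7 → (-7,-5,1)
replace slot 2: 2·((-7)+1) − (-5) = -7 → (-7,-7,1)
replace slot 3: 2·((-7)+(-7)) − 1 = -29 → (-7,-7,-29)

-7,-7,-29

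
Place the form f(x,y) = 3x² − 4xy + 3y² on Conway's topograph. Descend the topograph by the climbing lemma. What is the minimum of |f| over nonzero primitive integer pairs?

translate: b→2 (≡-4 mod 6), so (3,-4,3)→(3,2,2)
flip: (3,2,2)→(2,-2,3)
translate: b→2 (≡-2 mod 4), so (2,-2,3)→(2,2,3)
reduced (well bottom): (2,2,3) with a≤c, −a<b≤a
well minimum = a = 2

2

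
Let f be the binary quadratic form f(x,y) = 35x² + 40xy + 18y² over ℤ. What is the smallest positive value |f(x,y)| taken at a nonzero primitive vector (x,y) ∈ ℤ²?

translate: b→-30 (≡40 mod 70), so (35,40,18)→(35,-30,13)
flip: (35,-30,13)→(13,30,35)
translate: b→4 (≡30 mod 26), so (13,30,35)→(13,4,18)
reduced (well bottom): (13,4,18) with a≤c, −a<b≤a
well minimum = a = 13

13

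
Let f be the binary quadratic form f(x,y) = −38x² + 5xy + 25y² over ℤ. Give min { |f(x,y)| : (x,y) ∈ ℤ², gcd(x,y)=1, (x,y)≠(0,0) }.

descent: ρ → (25,45,-18)  [lands on river]
river: ρ → (-18,27,43)
river: ρ → (43,59,-2)
river: ρ → (-2,61,13)
river: ρ → (13,43,-38)
river: ρ → (-38,33,18)
river: ρ → (18,39,-32)
river: ρ → (-32,25,25)
river: ρ → (25,25,-32)
river: ρ → (-32,39,18)
river: ρ → (18,33,-38)
river: ρ → (-38,43,13)
river: ρ → (13,61,-2)
river: ρ → (-2,59,43)
river: ρ → (43,27,-18)
river: ρ → (-18,45,25)
river: ρ → (25,55,-8)
river: ρ → (-8,57,18)
river: ρ → (18,51,-17)
river: ρ → (-17,51,18)
river: ρ → (18,57,-8)
river: ρ → (-8,55,25)
closes: descent 1, river 22
min |a| on river = 2

2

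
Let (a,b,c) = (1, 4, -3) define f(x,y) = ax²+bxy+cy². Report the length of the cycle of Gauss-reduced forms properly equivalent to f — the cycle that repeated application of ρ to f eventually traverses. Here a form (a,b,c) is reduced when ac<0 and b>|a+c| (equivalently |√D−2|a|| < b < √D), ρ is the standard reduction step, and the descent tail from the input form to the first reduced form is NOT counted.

D = 28, ⌊√D⌋ = 5
river: ρ → (-3,2,2)
river: ρ → (2,2,-3)
river: ρ → (-3,4,1)
river: ρ → (1,4,-3)
ρ-cycle length = 4 (tail of 0 descent steps not counted)

4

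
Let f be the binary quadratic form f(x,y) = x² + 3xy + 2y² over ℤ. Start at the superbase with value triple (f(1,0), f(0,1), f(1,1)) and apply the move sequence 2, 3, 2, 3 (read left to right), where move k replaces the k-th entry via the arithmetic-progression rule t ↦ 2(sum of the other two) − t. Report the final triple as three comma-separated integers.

start (1,2,6) = (f(1,0),f(0,1),f(1,1))
replace slot 2: 2·(1+6) − 2 = 12 → (1,12,6)
replace slot 3: 2·(1+12) − 6 = 20 → (1,12,20)
replace slot 2: 2·(1+20) − 12 = 30 → (1,30,20)
replace slot 3: 2·(1+30) − 20 = 42 → (1,30,42)

1,30,42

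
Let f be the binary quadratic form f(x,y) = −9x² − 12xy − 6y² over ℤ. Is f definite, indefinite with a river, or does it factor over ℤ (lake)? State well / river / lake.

D = b²−4ac = (-12)² − 4·(-9)·(-6) = -72
D < 0 ⇒ definite ⇒ every region one sign ⇒ single well

well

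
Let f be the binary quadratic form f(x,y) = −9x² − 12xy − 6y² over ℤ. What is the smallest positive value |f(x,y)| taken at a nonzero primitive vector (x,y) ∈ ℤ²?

translate: b→-6 (≡12 mod 18), so (9,12,6)→(9,-6,3)
flip: (9,-6,3)→(3,6,9)
translate: b→0 (≡6 mod 6), so (3,6,9)→(3,0,6)
reduced (well bottom): (3,0,6) with a≤c, −a<b≤a
well minimum |f| = |-3| = 3 (negative-definite)

3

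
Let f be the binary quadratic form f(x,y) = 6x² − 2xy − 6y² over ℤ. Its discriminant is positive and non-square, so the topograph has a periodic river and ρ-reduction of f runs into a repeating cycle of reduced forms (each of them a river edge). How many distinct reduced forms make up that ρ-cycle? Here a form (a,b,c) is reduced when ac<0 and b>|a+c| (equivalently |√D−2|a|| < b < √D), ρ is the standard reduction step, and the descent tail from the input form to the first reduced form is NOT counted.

D = 148, ⌊√D⌋ = 12
descent: ρ → (-6,2,6)  [lands on river]
river: ρ → (6,10,-2)
river: ρ → (-2,10,6)
river: ρ → (6,2,-6)
river: ρ → (-6,10,2)
river: ρ → (2,10,-6)
ρ-cycle length = 6 (tail of 1 descent step not counted)

6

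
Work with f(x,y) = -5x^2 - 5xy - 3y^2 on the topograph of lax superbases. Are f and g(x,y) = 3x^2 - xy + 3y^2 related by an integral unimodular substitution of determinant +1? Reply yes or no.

D₁ = -35, D₂ = -35
f is negative-definite; reduce −f:
−f: flip: (5,5,3)→(3,-5,5)
−f: translate: b→1 (≡-5 mod 6), so (3,-5,5)→(3,1,3)
−f: reduced (well bottom): (3,1,3) with a≤c, −a<b≤a
flip sign back: reduced form of f is (-3,-1,-3)
g: flip: (3,-1,3)→(3,1,3)
g: reduced (well bottom): (3,1,3) with a≤c, −a<b≤a
reduced forms (-3, -1, -3) vs (3, 1, 3) ⇒ inequivalent

no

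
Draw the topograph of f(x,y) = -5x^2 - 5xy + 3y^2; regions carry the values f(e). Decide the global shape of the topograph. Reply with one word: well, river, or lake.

D = b²−4ac = (-5)² − 4·(-5)·3 = 85
D > 0 non-square ⇒ indefinite ⇒ periodic river

river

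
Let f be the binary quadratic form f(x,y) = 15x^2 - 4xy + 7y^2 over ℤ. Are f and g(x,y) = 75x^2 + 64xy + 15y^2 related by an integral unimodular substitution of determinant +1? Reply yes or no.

D₁ = -404, D₂ = -404
f: flip: (15,-4,7)→(7,4,15)
f: reduced (well bottom): (7,4,15) with a≤c, −a<b≤a
g: flip: (75,64,15)→(15,-64,75)
g: translate: b→-4 (≡-64 mod 30), so (15,-64,75)→(15,-4,7)
g: flip: (15,-4,7)→(7,4,15)
g: reduced (well bottom): (7,4,15) with a≤c, −a<b≤a
reduced forms (7, 4, 15) vs (7, 4, 15) ⇒ equivalent

yes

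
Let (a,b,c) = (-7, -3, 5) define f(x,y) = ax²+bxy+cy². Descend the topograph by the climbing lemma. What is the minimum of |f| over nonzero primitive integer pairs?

descent: ρ → (5,3,-7)  [lands on river]
river: ρ → (-7,11,1)
river: ρ → (1,11,-7)
river: ρ → (-7,3,5)
river: ρ → (5,7,-5)
river: ρ → (-5,3,7)
river: ρ → (7,11,-1)
river: ρ → (-1,11,7)
river: ρ → (7,3,-5)
river: ρ → (-5,7,5)
closes: descent 1, river 10
min |a| on river = 1

1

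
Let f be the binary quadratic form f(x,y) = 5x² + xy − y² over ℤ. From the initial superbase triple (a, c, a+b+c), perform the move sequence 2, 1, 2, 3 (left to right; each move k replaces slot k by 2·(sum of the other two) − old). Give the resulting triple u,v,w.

start (5,-1,5) = (f(1,0),f(0,1),f(1,1))
replace slot 2: 2·(5+5) − (-1) = 21 → (5,21,5)
replace slot 1: 2·(21+5) − 5 = 47 → (47,21,5)
replace slot 2: 2·(47+5) − 21 = 83 → (47,83,5)
replace slot 3: 2·(47+83) − 5 = 255 → (47,83,255)

47,83,255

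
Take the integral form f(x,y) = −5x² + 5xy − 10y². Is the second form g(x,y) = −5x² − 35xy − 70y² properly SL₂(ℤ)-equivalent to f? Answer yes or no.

D₁ = -175, D₂ = -175
f is negative-definite; reduce −f:
−f: translate: b→5 (≡-5 mod 10), so (5,-5,10)→(5,5,10)
−f: reduced (well bottom): (5,5,10) with a≤c, −a<b≤a
flip sign back: reduced form of f is (-5,-5,-10)
g is negative-definite; reduce −g:
−g: translate: b→5 (≡35 mod 10), so (5,35,70)→(5,5,10)
−g: reduced (well bottom): (5,5,10) with a≤c, −a<b≤a
flip sign back: reduced form of g is (-5,-5,-10)
reduced forms (-5, -5, -10) vs (-5, -5, -10) ⇒ equivalent

yes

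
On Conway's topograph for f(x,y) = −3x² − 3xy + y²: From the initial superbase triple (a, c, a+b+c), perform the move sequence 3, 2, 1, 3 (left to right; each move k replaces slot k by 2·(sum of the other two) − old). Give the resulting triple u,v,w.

start (-3,1,-5) = (f(1,0),f(0,1),f(1,1))
replace slot 3: 2·((-3)+1) − (-5) = 1 → (-3,1,1)
replace slot 2: 2·((-3)+1) − 1 = -5 → (-3,-5,1)
replace slot 1: 2·((-5)+1) − (-3) = -5 → (-5,-5,1)
replace slot 3: 2·((-5)+(-5)) − 1 = -21 → (-5,-5,-21)

-5,-5,-21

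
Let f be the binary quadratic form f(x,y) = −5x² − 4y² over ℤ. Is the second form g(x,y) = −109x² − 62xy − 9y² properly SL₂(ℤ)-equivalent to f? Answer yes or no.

D₁ = -80, D₂ = -80
f is negative-definite; reduce −f:
−f: flip: (5,0,4)→(4,0,5)
−f: reduced (well bottom): (4,0,5) with a≤c, −a<b≤a
flip sign back: reduced form of f is (-4,0,-5)
g is negative-definite; reduce −g:
−g: flip: (109,62,9)→(9,-62,109)
−g: translate: b→-8 (≡-62 mod 18), so (9,-62,109)→(9,-8,4)
−g: flip: (9,-8,4)→(4,8,9)
−g: translate: b→0 (≡8 mod 8), so (4,8,9)→(4,0,5)
−g: reduced (well bottom): (4,0,5) with a≤c, −a<b≤a
flip sign back: reduced form of g is (-4,0,-5)
reduced forms (-4, 0, -5) vs (-4, 0, -5) ⇒ equivalent

yes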